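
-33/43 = -0.77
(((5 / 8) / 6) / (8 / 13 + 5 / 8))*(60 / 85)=130 / 2193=0.06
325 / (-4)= -325 / 4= -81.25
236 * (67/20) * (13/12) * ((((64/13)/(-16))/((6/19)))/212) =-75107/19080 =-3.94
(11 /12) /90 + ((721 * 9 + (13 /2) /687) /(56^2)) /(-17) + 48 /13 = 3.58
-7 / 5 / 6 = -7 / 30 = -0.23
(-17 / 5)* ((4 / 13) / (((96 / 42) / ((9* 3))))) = -3213 / 260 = -12.36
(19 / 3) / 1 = 19 / 3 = 6.33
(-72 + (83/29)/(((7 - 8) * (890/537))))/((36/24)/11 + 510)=-6977267/48277605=-0.14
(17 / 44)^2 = 0.15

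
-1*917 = -917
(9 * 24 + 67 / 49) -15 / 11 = 216.00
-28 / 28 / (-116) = 1 / 116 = 0.01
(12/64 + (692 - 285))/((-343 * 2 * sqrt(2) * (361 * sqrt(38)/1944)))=-1583145 * sqrt(19)/18821096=-0.37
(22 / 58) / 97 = 11 / 2813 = 0.00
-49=-49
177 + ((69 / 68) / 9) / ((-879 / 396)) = 881384 / 4981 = 176.95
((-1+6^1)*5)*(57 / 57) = 25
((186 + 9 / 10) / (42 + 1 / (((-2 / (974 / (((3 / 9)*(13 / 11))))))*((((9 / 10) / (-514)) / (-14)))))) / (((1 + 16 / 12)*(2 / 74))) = -1155843 / 3854880820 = -0.00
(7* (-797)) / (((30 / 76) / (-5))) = 212002 / 3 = 70667.33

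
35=35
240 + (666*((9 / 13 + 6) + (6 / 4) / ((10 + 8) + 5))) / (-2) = -2010.26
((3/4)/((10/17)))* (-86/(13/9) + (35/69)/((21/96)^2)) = -2611897/41860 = -62.40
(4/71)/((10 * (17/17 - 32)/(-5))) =0.00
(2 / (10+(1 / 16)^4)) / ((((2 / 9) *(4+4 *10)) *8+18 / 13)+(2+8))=3833856 / 1717701181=0.00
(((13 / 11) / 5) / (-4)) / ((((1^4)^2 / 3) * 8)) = -39 / 1760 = -0.02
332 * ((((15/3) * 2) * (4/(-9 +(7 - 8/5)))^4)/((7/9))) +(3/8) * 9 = 265737781/40824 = 6509.35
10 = 10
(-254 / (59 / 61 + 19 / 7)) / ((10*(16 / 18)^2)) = -8.73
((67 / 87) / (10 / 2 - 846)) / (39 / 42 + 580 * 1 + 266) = -938 / 867541119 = -0.00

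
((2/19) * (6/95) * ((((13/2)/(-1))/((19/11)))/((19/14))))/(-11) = 1092/651605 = 0.00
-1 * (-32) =32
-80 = -80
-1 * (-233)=233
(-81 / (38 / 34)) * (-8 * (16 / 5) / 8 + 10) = -46818 / 95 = -492.82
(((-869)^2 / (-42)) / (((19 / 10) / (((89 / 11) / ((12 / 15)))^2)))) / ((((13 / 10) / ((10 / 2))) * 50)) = -6179370125 / 82992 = -74457.42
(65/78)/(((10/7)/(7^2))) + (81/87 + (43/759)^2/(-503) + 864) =30033853870399/33613174188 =893.51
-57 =-57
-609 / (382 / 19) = -30.29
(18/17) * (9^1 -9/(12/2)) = 135/17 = 7.94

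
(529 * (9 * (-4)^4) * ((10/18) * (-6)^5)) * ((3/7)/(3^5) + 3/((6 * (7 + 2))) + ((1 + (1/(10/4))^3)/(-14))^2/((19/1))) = -6636934146048/21875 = -303402703.82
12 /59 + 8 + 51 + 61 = 7092 /59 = 120.20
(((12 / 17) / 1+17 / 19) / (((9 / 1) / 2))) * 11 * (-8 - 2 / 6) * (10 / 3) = -2843500 / 26163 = -108.68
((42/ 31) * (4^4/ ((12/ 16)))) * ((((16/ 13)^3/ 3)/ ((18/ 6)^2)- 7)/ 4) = -1473515008/ 1838889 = -801.31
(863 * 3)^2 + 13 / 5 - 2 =33514608 / 5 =6702921.60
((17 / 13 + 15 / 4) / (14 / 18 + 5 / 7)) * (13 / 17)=2.59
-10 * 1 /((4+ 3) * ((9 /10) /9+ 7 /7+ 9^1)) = -100 /707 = -0.14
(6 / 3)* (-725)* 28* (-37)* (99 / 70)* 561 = 1191866940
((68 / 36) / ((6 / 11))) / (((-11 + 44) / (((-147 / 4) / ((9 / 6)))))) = -833 / 324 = -2.57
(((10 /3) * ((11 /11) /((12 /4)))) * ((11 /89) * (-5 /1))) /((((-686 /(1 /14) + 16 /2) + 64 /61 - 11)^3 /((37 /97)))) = 0.00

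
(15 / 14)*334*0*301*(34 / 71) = 0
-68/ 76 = -17/ 19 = -0.89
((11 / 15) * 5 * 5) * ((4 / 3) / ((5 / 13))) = 572 / 9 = 63.56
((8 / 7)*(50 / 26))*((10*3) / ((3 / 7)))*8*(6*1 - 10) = -64000 / 13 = -4923.08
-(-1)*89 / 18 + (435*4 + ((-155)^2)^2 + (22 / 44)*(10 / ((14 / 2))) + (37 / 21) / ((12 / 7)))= 145454997665 / 252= 577202371.69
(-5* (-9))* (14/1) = 630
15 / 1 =15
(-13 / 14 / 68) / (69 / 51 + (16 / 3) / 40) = -195 / 21224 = -0.01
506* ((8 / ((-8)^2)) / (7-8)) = -253 / 4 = -63.25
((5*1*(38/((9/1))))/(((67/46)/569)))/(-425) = -994612/51255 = -19.41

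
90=90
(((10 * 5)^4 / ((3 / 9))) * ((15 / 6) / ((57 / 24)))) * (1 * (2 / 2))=375000000 / 19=19736842.11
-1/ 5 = -0.20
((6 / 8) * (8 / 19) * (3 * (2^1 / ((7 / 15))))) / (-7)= -540 / 931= -0.58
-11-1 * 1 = -12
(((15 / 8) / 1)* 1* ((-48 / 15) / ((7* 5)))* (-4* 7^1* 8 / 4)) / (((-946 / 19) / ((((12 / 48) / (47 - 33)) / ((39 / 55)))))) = -19 / 3913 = -0.00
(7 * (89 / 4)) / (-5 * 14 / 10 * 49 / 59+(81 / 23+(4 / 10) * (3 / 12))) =-603865 / 8498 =-71.06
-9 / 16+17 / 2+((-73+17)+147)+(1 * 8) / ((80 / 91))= 8643 / 80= 108.04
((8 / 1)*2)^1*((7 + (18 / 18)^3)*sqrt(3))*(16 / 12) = 512*sqrt(3) / 3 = 295.60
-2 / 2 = -1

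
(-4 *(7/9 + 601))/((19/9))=-21664/19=-1140.21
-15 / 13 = -1.15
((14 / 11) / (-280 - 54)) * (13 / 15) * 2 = -182 / 27555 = -0.01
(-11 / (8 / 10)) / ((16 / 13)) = -715 / 64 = -11.17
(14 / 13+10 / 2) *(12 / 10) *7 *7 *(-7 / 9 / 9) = -54194 / 1755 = -30.88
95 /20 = 19 /4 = 4.75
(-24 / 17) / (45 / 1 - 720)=8 / 3825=0.00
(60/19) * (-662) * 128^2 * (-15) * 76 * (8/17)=312370790400/17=18374752376.47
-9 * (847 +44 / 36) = -7634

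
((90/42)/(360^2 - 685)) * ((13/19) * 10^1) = 390/3429139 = 0.00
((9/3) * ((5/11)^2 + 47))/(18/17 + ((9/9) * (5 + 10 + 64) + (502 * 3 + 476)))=32368/471295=0.07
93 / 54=31 / 18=1.72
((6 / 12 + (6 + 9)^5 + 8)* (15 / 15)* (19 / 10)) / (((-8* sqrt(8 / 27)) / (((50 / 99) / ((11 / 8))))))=-144282865* sqrt(6) / 2904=-121700.89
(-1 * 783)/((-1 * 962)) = 783/962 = 0.81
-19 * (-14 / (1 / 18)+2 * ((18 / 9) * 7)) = 4256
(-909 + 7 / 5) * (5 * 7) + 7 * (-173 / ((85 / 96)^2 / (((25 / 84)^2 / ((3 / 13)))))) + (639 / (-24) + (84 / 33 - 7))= -17298589067 / 534072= -32389.99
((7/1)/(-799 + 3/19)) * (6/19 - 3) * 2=357/7589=0.05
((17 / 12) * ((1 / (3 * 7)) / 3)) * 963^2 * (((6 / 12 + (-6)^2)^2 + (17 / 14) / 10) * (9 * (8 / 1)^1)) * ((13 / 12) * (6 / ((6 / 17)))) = 18052801850421 / 490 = 36842452755.96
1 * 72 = 72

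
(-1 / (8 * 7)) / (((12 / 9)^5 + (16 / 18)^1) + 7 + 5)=-243 / 232736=-0.00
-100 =-100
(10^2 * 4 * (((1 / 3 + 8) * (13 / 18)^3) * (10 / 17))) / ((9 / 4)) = 109850000 / 334611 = 328.29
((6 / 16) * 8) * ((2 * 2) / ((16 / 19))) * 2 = 57 / 2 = 28.50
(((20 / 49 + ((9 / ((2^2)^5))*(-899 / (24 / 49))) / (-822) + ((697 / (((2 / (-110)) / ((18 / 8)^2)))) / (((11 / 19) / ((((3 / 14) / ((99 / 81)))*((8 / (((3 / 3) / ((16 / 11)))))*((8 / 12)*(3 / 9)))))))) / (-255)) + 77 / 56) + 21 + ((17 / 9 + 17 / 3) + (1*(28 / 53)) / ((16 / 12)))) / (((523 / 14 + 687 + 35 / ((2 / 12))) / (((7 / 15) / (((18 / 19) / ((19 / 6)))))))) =287249102790753643 / 274536577973256192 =1.05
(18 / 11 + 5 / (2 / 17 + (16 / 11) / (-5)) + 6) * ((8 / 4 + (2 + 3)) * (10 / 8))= -1323595 / 7128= -185.69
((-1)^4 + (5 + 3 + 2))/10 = 11/10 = 1.10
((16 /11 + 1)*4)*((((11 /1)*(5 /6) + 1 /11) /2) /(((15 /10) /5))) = 18330 /121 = 151.49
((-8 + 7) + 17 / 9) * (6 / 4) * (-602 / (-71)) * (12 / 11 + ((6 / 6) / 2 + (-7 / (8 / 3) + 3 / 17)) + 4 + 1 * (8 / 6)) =6046187 / 119493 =50.60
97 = 97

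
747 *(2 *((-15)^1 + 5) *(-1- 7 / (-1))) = -89640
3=3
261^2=68121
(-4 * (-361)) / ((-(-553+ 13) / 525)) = 12635 / 9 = 1403.89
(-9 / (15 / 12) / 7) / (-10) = 18 / 175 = 0.10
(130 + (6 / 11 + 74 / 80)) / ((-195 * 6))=-0.11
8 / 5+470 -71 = 2003 / 5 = 400.60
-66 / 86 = -33 / 43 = -0.77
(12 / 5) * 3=36 / 5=7.20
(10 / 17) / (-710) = -0.00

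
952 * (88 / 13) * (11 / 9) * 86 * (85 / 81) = 6736428160 / 9477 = 710818.63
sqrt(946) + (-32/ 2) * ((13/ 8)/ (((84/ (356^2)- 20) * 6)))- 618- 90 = -677.03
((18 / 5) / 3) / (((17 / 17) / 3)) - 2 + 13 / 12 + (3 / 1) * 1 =341 / 60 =5.68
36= 36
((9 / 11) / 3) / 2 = 3 / 22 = 0.14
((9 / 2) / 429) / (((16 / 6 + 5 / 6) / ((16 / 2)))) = 24 / 1001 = 0.02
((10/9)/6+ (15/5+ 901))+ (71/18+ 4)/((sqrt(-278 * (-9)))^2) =40721027/45036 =904.19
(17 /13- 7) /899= -74 /11687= -0.01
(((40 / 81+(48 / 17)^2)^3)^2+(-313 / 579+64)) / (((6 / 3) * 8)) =11696170376639600870224987449976909 / 508129561312554428809333294608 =23018.09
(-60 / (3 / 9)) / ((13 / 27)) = -4860 / 13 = -373.85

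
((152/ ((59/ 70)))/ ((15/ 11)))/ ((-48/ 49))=-71687/ 531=-135.00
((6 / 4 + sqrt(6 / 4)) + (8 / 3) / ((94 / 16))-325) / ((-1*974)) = 91099 / 274668-sqrt(6) / 1948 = 0.33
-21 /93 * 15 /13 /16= -105 /6448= -0.02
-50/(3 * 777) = -0.02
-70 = -70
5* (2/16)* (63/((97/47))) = 14805/776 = 19.08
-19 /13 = -1.46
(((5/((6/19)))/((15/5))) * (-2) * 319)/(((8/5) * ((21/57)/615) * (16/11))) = -6492088625/2688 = -2415211.54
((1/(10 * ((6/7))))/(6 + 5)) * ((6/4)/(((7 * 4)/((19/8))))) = 19/14080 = 0.00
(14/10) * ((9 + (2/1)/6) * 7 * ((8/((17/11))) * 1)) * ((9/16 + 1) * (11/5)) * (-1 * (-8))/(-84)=-23716/153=-155.01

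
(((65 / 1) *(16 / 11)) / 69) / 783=1040 / 594297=0.00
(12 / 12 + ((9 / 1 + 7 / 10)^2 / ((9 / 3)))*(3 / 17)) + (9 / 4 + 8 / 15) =23761 / 2550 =9.32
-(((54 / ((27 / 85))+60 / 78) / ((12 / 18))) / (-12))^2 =-308025 / 676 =-455.66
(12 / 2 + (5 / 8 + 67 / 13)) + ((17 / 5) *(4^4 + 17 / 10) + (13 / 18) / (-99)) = 2057028563 / 2316600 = 887.95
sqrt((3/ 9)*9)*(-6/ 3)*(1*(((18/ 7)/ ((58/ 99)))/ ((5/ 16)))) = -28512*sqrt(3)/ 1015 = -48.65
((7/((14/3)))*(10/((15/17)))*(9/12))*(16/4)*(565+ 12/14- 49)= 184518/7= 26359.71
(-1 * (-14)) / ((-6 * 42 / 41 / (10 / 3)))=-205 / 27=-7.59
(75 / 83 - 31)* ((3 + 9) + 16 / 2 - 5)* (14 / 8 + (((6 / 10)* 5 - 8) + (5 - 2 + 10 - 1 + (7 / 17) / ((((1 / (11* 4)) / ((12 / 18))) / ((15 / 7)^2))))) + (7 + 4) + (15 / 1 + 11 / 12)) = -406337170 / 9877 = -41139.74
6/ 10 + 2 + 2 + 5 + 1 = 53/ 5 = 10.60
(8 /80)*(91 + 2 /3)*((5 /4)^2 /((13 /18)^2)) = 37125 /1352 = 27.46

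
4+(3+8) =15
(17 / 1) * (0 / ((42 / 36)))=0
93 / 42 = 31 / 14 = 2.21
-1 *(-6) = 6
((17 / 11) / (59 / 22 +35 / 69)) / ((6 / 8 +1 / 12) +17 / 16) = 0.26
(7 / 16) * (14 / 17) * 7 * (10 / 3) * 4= 1715 / 51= 33.63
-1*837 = -837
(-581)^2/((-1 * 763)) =-48223/109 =-442.41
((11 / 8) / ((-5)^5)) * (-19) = 209 / 25000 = 0.01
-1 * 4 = -4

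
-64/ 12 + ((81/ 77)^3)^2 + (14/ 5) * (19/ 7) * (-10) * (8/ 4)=-97528074792565/ 625267140267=-155.98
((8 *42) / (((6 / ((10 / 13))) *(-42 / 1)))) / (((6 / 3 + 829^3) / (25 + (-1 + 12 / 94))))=-5040 / 116033541767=-0.00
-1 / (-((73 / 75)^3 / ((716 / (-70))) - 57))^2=-912417539062500 / 2973829094106638161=-0.00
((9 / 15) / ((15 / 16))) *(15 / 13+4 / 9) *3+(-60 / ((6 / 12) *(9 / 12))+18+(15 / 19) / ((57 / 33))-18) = -55075013 / 351975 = -156.47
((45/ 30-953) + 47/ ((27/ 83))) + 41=-41365/ 54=-766.02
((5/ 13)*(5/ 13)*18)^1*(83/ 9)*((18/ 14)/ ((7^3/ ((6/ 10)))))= 22410/ 405769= 0.06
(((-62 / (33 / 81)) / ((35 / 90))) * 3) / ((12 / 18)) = -135594 / 77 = -1760.96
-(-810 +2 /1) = 808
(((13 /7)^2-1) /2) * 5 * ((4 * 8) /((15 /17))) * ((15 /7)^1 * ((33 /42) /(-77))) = -81600 /16807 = -4.86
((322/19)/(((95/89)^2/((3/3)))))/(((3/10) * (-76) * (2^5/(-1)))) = 1275281/62554080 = 0.02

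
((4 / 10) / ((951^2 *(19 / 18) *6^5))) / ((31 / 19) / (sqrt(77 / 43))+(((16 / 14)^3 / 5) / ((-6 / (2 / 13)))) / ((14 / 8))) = 1670020352 / 10532835452534131493469+21572708885 *sqrt(3311) / 28087561206757683982584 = 0.00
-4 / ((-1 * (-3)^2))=4 / 9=0.44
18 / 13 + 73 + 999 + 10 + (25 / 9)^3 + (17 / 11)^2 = 1269652534 / 1146717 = 1107.21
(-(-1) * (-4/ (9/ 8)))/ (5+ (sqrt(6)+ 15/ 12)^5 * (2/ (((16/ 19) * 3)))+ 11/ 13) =-15996990783488/ 34674518028729+ 6439964770304 * sqrt(6)/ 34674518028729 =-0.01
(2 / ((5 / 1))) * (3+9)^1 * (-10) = -48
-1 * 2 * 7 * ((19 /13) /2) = -133 /13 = -10.23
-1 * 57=-57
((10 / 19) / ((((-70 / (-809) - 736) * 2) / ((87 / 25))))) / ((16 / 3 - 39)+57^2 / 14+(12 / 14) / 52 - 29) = -0.00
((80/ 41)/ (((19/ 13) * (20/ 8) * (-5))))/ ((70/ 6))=-1248/ 136325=-0.01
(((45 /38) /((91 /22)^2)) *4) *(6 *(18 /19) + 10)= 12980880 /2989441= 4.34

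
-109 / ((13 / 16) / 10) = -17440 / 13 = -1341.54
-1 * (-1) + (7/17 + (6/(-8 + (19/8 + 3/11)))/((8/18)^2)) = -11379/2669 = -4.26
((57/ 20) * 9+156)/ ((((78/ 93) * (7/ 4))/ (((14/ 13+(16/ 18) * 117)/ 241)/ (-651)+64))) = 11291013329/ 1425515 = 7920.66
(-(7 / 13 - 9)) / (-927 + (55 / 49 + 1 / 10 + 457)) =-53900 / 2986113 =-0.02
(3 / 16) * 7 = 21 / 16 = 1.31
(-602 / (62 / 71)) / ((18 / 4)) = -42742 / 279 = -153.20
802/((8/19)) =7619/4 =1904.75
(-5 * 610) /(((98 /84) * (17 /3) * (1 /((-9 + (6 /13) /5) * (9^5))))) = 375399293580 /1547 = 242662762.50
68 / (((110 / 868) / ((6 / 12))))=14756 / 55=268.29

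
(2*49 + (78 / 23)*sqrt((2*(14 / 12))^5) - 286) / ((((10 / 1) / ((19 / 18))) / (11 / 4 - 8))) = 6251 / 60 - 84721*sqrt(21) / 24840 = 88.55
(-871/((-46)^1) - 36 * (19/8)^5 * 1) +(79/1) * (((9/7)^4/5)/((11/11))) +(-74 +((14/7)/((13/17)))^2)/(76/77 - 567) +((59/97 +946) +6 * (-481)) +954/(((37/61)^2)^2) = 7421725179137004561730194041/3028742839763932096798720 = 2450.43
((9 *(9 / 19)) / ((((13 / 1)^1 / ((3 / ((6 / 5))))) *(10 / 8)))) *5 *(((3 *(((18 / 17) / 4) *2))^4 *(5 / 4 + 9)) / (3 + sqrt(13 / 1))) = 32.38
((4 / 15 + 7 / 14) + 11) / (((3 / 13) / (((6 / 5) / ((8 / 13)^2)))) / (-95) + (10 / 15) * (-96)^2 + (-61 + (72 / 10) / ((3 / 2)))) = 14735279 / 7623690102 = 0.00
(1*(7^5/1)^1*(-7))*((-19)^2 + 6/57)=-42483673.11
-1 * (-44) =44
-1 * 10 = -10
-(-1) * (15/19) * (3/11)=45/209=0.22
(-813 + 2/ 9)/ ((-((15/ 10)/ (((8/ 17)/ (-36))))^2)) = 117040/ 1896129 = 0.06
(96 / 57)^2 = 1024 / 361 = 2.84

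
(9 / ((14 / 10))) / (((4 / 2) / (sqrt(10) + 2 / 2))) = 45 / 14 + 45*sqrt(10) / 14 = 13.38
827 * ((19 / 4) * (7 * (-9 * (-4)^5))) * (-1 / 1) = -253419264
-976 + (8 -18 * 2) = -1004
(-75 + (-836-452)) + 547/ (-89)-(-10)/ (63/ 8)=-7669682/ 5607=-1367.88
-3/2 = -1.50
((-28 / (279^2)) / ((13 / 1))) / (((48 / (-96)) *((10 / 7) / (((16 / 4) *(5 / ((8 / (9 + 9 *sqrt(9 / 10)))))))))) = 49 *sqrt(10) / 187395 + 98 / 112437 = 0.00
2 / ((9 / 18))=4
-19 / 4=-4.75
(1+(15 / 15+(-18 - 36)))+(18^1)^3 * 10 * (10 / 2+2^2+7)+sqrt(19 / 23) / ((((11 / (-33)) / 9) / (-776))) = 20952 * sqrt(437) / 23+933068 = 952111.13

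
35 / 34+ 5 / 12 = 295 / 204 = 1.45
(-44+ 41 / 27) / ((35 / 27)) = -1147 / 35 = -32.77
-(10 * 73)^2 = -532900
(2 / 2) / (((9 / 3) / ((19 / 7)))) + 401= 8440 / 21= 401.90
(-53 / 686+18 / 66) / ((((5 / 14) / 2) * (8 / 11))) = 295 / 196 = 1.51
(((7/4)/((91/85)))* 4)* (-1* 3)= -255/13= -19.62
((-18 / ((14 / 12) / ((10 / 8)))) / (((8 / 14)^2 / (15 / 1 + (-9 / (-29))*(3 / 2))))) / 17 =-847665 / 15776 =-53.73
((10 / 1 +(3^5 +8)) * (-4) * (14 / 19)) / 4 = -3654 / 19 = -192.32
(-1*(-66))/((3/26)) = 572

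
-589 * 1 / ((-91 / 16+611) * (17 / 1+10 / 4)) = -0.05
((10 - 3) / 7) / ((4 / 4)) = 1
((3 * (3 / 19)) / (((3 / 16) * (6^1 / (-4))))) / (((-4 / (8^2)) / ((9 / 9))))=512 / 19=26.95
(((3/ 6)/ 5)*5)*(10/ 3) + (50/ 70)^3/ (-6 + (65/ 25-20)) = 66260/ 40131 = 1.65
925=925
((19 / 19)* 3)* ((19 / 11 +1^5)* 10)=900 / 11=81.82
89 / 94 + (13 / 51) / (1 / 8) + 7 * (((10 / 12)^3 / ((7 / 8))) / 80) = 3.04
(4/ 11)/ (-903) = -4/ 9933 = -0.00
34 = 34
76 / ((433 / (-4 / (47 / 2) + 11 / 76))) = -91 / 20351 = -0.00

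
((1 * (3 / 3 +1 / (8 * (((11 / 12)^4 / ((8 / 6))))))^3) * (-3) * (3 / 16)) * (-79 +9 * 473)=-111429635168051073 / 25107427013768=-4438.11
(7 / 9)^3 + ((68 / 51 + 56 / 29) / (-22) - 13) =-2948252 / 232551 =-12.68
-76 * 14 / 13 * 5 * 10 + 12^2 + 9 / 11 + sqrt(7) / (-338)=-564491 / 143-sqrt(7) / 338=-3947.50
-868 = -868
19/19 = 1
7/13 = 0.54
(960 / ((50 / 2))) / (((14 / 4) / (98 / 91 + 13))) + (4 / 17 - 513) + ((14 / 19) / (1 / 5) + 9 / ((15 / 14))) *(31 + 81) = 146246463 / 146965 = 995.11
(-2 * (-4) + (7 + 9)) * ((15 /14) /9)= 20 /7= 2.86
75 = 75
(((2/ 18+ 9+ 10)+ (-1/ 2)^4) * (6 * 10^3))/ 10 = 69025/ 6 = 11504.17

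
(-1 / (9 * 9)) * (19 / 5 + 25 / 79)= -542 / 10665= -0.05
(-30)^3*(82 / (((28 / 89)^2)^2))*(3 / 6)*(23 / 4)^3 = -105633378099428625 / 4917248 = -21482214868.85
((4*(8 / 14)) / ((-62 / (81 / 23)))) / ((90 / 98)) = -504 / 3565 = -0.14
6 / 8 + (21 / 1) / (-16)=-9 / 16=-0.56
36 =36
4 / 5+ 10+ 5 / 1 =79 / 5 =15.80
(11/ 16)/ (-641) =-11/ 10256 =-0.00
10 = 10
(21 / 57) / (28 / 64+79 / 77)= 8624 / 34257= 0.25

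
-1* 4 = -4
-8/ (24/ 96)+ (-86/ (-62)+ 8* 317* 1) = 77667/ 31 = 2505.39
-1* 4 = -4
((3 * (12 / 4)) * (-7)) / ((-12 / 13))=273 / 4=68.25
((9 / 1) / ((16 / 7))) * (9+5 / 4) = 2583 / 64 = 40.36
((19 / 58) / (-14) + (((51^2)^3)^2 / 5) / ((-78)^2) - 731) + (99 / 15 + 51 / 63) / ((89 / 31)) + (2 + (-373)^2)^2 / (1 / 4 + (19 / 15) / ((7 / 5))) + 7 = 45218834170746992125173263 / 4442584965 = 10178496196920117.23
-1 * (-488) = 488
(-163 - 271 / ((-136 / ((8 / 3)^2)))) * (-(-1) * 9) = -1339.47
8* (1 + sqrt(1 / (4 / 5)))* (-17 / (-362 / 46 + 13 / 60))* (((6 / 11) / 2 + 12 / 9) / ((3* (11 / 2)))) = 6631360 / 3833643 + 3315680* sqrt(5) / 3833643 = 3.66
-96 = -96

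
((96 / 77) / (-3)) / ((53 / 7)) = -32 / 583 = -0.05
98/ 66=49/ 33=1.48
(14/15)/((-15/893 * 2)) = -6251/225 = -27.78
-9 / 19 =-0.47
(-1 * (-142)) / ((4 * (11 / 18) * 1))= 639 / 11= 58.09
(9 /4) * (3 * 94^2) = 59643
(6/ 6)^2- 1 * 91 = -90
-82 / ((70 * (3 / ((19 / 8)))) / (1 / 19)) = -41 / 840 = -0.05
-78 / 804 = -13 / 134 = -0.10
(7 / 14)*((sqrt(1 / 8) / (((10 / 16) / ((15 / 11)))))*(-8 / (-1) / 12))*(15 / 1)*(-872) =-26160*sqrt(2) / 11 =-3363.26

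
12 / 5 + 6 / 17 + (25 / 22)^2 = 166381 / 41140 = 4.04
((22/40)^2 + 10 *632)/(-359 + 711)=2528121/140800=17.96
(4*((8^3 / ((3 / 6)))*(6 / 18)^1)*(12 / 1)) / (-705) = -16384 / 705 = -23.24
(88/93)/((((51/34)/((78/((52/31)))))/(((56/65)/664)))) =616/16185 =0.04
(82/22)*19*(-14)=-10906/11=-991.45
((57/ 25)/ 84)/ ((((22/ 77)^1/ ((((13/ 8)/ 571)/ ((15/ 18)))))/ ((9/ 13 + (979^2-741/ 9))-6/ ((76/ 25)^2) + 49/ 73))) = 310.92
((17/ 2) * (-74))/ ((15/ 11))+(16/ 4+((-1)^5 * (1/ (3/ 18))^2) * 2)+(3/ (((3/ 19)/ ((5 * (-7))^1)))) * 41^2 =-1118394.27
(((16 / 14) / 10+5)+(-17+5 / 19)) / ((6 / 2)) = -7729 / 1995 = -3.87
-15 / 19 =-0.79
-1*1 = -1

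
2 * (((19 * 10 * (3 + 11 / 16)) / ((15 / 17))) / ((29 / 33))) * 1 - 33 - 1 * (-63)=213107 / 116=1837.13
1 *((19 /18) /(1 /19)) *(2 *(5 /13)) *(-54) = -833.08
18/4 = 9/2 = 4.50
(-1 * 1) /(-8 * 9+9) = 1 /63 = 0.02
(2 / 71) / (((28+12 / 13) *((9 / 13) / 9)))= 169 / 13348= 0.01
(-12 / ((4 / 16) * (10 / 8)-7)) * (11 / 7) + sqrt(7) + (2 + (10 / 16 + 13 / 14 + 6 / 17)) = sqrt(7) + 685165 / 101864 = 9.37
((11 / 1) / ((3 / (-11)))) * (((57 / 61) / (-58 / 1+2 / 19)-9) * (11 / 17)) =24400981 / 103700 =235.30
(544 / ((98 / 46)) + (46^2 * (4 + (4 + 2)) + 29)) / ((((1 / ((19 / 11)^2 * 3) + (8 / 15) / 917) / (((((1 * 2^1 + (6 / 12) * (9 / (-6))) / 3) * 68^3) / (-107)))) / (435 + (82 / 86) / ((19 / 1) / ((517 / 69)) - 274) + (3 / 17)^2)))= -101706699817.96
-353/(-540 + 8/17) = 6001/9172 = 0.65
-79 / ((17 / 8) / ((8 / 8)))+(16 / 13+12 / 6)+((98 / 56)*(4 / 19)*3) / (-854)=-17390299 / 512278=-33.95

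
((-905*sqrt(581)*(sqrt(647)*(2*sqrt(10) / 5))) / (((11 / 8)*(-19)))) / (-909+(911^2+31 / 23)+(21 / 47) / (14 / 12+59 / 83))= 266098960*sqrt(3759070) / 15920347886331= 0.03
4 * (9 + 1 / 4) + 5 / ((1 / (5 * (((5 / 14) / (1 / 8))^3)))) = 212691 / 343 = 620.09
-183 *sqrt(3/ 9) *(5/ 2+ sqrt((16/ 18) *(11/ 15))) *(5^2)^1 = -7625 *sqrt(3)/ 2 - 610 *sqrt(110)/ 3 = -8736.02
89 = 89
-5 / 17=-0.29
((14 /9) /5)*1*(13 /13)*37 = 518 /45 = 11.51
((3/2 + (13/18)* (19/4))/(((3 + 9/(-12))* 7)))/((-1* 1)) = -355/1134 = -0.31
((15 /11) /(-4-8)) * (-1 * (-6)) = -15 /22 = -0.68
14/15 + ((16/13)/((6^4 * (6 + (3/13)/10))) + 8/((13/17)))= 46975952/4122495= 11.40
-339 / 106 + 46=4537 / 106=42.80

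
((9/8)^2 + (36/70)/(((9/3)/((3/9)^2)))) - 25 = -159367/6720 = -23.72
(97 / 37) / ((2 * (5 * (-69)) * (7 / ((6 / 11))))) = -0.00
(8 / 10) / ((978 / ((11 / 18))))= 11 / 22005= 0.00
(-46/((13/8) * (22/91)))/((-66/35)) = 22540/363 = 62.09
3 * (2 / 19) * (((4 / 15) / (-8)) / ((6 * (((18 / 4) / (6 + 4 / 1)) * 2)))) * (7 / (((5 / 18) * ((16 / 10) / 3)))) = -7 / 76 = -0.09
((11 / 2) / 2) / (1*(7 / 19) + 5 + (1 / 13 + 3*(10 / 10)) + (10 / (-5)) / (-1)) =0.26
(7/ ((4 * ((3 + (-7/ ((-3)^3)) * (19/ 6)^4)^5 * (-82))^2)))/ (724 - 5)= 1204108755443813786411829852646518712380162048/ 1433700103068634243342231578358643227132484031911646334685222117711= 0.00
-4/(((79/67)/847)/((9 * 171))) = -349346844/79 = -4422111.95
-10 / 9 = -1.11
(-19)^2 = 361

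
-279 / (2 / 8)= -1116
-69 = -69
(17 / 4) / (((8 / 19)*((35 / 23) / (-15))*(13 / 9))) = -200583 / 2912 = -68.88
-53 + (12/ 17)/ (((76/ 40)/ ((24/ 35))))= -119257/ 2261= -52.75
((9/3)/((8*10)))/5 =3/400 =0.01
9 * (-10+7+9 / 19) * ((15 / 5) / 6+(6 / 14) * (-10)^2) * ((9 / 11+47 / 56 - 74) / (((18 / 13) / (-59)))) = -62241454041 / 20482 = -3038836.74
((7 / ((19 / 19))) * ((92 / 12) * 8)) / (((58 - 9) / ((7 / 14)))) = 92 / 21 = 4.38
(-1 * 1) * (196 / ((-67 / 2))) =392 / 67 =5.85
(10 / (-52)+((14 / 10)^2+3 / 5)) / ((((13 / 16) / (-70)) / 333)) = -57398544 / 845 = -67927.27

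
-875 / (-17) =875 / 17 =51.47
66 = 66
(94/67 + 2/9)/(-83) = -0.02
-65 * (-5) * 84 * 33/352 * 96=245700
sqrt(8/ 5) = 2 * sqrt(10)/ 5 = 1.26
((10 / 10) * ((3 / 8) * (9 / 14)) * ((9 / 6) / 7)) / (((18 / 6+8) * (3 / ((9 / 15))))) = 81 / 86240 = 0.00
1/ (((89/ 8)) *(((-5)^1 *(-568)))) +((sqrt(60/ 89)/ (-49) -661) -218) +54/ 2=-26918939/ 31595 -2 *sqrt(1335)/ 4361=-852.02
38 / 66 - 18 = -17.42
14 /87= 0.16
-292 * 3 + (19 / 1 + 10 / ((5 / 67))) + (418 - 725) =-1030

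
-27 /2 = -13.50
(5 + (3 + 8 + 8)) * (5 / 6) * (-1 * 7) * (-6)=840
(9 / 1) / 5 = 9 / 5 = 1.80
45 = 45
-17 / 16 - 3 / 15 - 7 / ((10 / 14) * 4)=-297 / 80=-3.71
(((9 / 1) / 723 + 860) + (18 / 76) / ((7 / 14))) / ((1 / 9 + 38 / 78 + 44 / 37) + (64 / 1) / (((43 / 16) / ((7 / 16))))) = 366725040201 / 5202032477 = 70.50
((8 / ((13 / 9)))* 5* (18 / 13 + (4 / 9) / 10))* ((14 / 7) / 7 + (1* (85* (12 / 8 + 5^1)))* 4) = 103476736 / 1183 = 87469.77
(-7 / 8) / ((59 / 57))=-399 / 472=-0.85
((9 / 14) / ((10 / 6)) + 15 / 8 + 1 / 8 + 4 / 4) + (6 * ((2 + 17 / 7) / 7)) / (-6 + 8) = 2589 / 490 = 5.28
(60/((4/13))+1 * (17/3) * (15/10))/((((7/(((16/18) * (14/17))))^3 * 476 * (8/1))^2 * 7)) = 3334144/1271570803999450983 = 0.00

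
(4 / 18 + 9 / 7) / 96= 95 / 6048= 0.02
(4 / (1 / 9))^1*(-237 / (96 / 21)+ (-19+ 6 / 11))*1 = -222705 / 88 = -2530.74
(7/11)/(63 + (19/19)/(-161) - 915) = -1127/1508903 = -0.00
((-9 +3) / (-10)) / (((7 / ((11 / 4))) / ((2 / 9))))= 11 / 210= 0.05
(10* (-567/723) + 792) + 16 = 192838/241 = 800.16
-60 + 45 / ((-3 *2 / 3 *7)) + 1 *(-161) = -3139 / 14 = -224.21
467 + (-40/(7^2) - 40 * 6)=11083/49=226.18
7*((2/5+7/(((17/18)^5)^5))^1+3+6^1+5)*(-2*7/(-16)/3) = 2569617669063857835717229769288259/28853137061742011894697849955285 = 89.06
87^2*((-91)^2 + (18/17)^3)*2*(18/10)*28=31044940825752/4913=6318937680.80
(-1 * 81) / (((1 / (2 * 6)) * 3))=-324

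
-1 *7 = -7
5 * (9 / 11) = 45 / 11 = 4.09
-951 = -951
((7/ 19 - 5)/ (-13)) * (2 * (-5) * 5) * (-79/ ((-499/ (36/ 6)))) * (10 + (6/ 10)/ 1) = -22107360/ 123253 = -179.37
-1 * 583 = -583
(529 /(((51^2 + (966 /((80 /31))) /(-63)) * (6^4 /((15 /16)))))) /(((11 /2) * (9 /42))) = 92575 /739903032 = 0.00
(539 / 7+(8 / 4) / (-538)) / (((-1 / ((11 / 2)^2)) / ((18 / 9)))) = -1253076 / 269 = -4658.28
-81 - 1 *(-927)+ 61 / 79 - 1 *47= 63182 / 79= 799.77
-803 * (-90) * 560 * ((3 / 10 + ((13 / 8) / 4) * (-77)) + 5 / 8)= -1228553865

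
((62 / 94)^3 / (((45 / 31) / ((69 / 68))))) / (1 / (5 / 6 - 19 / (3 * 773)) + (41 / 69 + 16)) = 1869652564643 / 165977529751340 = 0.01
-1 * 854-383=-1237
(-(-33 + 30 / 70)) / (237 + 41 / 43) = 2451 / 17906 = 0.14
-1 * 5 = -5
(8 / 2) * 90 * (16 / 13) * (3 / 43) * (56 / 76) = 241920 / 10621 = 22.78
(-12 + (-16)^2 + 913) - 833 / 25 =28092 / 25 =1123.68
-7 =-7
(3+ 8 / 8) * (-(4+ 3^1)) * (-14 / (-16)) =-49 / 2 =-24.50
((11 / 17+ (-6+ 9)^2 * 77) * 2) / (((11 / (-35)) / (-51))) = 225120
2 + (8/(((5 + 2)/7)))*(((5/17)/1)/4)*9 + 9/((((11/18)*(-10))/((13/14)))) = 77579/13090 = 5.93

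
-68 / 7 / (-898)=34 / 3143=0.01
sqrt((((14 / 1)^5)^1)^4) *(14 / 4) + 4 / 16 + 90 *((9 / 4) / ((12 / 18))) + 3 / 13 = 13161086805363 / 13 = 1012391292720.23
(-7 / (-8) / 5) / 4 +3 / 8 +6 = 1027 / 160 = 6.42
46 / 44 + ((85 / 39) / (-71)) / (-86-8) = 1497112 / 1431573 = 1.05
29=29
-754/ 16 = -377/ 8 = -47.12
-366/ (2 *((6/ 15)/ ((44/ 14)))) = -10065/ 7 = -1437.86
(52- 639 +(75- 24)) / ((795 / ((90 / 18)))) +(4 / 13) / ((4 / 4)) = -3.06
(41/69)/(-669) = -41/46161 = -0.00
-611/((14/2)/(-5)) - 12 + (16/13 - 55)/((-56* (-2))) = 617269/1456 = 423.95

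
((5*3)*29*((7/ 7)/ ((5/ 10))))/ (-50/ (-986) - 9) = -214455/ 2206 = -97.21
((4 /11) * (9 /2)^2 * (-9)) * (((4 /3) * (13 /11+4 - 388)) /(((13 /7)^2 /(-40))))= -8022460320 /20449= -392315.53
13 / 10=1.30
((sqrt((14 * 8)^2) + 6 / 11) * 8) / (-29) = -9904 / 319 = -31.05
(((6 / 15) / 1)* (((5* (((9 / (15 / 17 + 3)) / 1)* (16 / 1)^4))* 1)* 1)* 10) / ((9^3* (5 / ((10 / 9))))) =22282240 / 24057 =926.23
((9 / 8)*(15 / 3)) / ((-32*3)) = -15 / 256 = -0.06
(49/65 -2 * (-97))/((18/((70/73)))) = 88613/8541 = 10.38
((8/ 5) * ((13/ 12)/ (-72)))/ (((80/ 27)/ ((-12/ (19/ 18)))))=351/ 3800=0.09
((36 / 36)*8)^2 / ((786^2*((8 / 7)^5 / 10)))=84035 / 158155776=0.00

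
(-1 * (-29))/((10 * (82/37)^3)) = 1468937/5513680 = 0.27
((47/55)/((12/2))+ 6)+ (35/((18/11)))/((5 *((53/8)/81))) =1022191/17490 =58.44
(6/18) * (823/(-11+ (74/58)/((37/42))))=-23867/831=-28.72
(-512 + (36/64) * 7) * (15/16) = -121935/256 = -476.31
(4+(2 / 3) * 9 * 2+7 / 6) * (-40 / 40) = -103 / 6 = -17.17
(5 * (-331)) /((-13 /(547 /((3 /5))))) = 4526425 /39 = 116062.18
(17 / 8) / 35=0.06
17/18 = 0.94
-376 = -376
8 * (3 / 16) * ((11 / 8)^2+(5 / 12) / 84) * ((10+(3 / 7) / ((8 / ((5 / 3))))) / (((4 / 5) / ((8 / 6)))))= 21591475 / 451584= 47.81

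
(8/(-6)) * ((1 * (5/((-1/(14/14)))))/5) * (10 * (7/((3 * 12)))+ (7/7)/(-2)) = 52/27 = 1.93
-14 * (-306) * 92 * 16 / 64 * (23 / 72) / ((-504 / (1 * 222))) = -332741 / 24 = -13864.21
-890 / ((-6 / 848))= 377360 / 3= 125786.67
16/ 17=0.94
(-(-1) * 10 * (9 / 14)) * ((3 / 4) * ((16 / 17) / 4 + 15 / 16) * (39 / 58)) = 57915 / 15232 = 3.80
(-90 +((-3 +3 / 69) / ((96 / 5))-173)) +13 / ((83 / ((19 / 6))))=-4011313 / 15272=-262.66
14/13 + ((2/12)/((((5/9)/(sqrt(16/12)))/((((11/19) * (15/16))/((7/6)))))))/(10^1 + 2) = 33 * sqrt(3)/4256 + 14/13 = 1.09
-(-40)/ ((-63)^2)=40/ 3969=0.01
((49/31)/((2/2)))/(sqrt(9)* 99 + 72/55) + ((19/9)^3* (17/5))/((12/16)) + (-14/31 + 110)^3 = 780769055534573221/593868838455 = 1314716.32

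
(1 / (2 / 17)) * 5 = 85 / 2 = 42.50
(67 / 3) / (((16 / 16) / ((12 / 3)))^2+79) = 1072 / 3795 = 0.28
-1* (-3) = 3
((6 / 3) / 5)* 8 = 16 / 5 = 3.20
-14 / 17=-0.82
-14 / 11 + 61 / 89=-575 / 979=-0.59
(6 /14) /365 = 3 /2555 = 0.00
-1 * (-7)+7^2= 56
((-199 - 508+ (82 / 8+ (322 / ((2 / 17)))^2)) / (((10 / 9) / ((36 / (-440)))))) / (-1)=2426913009 / 4400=551571.14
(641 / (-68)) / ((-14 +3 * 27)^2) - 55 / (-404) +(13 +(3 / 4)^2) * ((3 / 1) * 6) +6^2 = 17281025681 / 61660904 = 280.26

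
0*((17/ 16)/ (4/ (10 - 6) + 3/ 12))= 0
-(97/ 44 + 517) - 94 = -26981/ 44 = -613.20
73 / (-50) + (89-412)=-16223 / 50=-324.46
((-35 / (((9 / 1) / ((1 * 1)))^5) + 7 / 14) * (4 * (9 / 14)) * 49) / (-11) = -412853 / 72171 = -5.72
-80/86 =-40/43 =-0.93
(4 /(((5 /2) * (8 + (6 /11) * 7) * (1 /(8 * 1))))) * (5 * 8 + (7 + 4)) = 55.24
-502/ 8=-251/ 4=-62.75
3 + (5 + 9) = 17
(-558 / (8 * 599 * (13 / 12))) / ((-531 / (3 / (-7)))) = -279 / 3216031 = -0.00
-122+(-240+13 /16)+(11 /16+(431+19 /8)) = 583 /8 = 72.88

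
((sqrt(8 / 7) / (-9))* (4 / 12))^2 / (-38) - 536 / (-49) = 7424108 / 678699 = 10.94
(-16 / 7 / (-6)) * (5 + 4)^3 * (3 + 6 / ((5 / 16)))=215784 / 35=6165.26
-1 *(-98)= 98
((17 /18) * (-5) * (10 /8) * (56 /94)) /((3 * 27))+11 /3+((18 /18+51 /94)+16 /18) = 207452 /34263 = 6.05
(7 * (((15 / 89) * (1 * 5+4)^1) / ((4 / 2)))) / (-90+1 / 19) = -17955 / 304202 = -0.06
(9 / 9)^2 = 1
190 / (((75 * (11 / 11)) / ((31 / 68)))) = 589 / 510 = 1.15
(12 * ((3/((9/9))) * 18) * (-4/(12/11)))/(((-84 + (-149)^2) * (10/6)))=-7128/110585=-0.06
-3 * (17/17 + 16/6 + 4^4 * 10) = -7691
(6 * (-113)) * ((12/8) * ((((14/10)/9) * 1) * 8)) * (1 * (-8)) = 10124.80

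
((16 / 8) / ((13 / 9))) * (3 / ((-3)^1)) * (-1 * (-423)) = -7614 / 13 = -585.69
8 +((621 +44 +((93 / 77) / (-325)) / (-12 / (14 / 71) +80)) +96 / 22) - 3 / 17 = 677.19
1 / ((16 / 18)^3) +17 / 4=2905 / 512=5.67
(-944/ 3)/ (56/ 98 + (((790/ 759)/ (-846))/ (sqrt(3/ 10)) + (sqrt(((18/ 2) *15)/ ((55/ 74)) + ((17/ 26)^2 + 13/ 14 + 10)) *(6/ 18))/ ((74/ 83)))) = 4081851918144/ (-2422521 *sqrt(773514511)- 7412564016 + 5319860 *sqrt(30)) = -54.60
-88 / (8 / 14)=-154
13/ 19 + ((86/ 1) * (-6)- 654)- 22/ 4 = -44643/ 38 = -1174.82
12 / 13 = 0.92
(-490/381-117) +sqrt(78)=-45067/381 +sqrt(78)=-109.45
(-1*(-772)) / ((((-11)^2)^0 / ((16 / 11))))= 12352 / 11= 1122.91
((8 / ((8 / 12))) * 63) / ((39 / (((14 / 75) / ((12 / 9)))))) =882 / 325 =2.71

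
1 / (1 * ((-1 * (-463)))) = 1 / 463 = 0.00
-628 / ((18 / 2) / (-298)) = 187144 / 9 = 20793.78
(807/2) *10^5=40350000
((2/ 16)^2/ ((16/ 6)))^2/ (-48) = -3/ 4194304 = -0.00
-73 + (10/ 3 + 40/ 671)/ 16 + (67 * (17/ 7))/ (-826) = -3397934935/ 46556664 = -72.98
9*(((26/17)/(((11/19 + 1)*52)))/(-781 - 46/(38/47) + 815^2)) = 0.00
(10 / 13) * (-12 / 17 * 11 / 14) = -660 / 1547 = -0.43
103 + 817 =920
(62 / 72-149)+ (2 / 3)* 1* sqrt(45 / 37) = -5333 / 36+ 2* sqrt(185) / 37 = -147.40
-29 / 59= -0.49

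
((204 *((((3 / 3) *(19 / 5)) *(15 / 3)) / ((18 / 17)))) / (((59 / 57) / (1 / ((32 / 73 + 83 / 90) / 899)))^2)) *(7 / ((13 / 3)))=1244747530410180658200 / 516567656059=2409650538.14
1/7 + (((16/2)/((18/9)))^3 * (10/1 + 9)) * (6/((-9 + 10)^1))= 51073/7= 7296.14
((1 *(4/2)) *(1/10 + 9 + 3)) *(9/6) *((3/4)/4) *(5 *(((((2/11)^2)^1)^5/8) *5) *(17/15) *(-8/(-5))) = 1632/1071794405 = 0.00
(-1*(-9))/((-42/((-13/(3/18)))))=16.71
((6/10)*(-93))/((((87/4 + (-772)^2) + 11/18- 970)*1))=-10044/107106545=-0.00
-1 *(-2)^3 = 8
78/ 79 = 0.99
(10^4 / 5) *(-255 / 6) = -85000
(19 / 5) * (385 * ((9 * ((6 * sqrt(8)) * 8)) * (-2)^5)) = -40449024 * sqrt(2) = -57203558.33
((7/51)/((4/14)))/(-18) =-49/1836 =-0.03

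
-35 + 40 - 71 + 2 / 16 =-527 / 8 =-65.88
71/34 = 2.09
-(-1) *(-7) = -7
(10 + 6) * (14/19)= 224/19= 11.79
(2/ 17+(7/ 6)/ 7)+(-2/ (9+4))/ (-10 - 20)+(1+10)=74849/ 6630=11.29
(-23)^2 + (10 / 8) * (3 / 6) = 4237 / 8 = 529.62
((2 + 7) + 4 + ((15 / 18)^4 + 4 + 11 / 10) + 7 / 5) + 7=34969 / 1296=26.98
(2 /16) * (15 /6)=5 /16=0.31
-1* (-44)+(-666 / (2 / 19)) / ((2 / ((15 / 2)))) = -23682.25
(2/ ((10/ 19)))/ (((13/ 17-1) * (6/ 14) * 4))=-2261/ 240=-9.42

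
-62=-62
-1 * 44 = -44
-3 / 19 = -0.16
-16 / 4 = -4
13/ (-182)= -1/ 14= -0.07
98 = 98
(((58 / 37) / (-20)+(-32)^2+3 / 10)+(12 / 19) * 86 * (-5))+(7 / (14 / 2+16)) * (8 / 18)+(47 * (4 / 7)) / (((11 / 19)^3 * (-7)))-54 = 32221337285077 / 47453670495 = 679.01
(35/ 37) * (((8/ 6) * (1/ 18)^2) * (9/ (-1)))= -35/ 999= -0.04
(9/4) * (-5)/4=-45/16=-2.81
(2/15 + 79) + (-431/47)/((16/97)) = 265519/11280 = 23.54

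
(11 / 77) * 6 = 6 / 7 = 0.86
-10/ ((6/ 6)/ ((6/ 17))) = -60/ 17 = -3.53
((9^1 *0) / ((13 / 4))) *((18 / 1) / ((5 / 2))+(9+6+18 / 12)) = 0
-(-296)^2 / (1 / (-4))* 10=3504640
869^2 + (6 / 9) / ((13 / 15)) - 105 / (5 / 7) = 9815192 / 13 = 755014.77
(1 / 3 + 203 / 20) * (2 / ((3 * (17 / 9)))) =37 / 10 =3.70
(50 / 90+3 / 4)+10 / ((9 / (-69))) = -2713 / 36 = -75.36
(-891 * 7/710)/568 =-6237/403280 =-0.02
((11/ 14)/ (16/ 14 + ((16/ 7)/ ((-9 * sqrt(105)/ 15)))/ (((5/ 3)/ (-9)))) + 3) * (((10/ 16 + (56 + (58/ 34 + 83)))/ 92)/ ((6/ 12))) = 9.98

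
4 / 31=0.13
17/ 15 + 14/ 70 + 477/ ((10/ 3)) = 4333/ 30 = 144.43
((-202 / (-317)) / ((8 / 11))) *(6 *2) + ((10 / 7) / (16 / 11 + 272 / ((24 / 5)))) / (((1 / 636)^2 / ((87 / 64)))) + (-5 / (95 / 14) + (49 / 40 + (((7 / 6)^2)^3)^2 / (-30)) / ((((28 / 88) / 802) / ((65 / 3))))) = 27268410102161096407001 / 396056393753868288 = 68849.82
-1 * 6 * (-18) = 108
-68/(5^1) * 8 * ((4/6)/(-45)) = 1088/675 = 1.61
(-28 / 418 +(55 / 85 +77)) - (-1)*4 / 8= 554837 / 7106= 78.08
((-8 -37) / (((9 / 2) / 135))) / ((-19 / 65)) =87750 / 19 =4618.42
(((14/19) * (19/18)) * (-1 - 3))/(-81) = 28/729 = 0.04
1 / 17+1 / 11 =28 / 187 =0.15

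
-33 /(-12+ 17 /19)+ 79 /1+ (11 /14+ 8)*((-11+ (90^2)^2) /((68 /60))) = 25541644784203 /50218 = 508615332.83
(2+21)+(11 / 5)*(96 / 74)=25.85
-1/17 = -0.06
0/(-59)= 0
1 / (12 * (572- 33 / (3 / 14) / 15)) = 0.00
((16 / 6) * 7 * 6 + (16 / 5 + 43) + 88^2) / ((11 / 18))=711198 / 55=12930.87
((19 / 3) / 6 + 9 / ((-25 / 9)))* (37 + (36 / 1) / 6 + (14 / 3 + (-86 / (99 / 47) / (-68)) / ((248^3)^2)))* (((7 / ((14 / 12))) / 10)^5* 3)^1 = -66048810749970087422511 / 2719140877877248000000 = -24.29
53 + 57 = 110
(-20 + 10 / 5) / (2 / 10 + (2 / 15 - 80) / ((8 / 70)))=540 / 20959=0.03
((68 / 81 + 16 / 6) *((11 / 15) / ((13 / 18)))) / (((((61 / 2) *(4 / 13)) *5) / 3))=3124 / 13725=0.23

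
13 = 13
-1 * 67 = -67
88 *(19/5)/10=836/25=33.44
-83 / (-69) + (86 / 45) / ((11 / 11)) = 3223 / 1035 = 3.11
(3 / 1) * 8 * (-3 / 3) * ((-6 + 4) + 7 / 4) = 6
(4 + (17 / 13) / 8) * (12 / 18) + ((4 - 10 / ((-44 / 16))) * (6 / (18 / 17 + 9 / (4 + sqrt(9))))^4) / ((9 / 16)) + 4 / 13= 585.37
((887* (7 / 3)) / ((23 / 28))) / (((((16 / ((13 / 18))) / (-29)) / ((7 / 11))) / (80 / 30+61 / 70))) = -12174464393 / 1639440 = -7425.99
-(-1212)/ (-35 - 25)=-101/ 5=-20.20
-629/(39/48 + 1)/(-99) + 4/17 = 182572/48807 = 3.74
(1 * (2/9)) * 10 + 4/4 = 29/9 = 3.22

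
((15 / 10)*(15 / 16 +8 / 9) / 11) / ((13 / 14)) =1841 / 6864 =0.27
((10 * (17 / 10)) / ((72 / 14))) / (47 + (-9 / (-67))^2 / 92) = 1755199 / 24956379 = 0.07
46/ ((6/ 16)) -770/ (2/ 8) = -8872/ 3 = -2957.33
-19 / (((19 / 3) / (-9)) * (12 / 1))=2.25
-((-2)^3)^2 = -64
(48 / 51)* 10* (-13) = -2080 / 17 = -122.35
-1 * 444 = -444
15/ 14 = 1.07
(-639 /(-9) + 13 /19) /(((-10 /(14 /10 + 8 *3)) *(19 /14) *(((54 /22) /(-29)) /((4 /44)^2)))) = 11704574 /893475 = 13.10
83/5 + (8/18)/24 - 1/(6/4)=4307/270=15.95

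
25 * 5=125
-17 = -17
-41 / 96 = -0.43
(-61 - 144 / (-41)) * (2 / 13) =-4714 / 533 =-8.84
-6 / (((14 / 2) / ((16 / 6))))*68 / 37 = -1088 / 259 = -4.20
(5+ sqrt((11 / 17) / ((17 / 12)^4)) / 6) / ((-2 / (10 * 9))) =-225 - 1080 * sqrt(187) / 4913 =-228.01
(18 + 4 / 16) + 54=289 / 4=72.25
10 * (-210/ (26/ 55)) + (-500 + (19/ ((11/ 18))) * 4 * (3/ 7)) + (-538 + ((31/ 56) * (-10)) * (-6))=-10798377/ 2002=-5393.79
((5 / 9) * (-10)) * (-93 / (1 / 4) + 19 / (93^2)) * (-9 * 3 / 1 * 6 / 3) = -321740900 / 2883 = -111599.34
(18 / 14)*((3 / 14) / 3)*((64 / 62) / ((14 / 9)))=648 / 10633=0.06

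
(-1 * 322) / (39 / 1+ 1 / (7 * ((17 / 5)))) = -833 / 101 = -8.25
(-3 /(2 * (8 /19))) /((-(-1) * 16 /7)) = -399 /256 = -1.56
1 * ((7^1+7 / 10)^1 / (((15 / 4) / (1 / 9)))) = 154 / 675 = 0.23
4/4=1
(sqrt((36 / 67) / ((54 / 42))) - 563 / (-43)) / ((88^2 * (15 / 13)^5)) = 371293 * sqrt(469) / 197000100000 + 209037959 / 252865800000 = 0.00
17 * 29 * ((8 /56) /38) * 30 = 7395 /133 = 55.60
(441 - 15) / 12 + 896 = 1863 / 2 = 931.50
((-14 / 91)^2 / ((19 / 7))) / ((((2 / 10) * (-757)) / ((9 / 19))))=-1260 / 46183813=-0.00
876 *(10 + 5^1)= 13140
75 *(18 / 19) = 1350 / 19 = 71.05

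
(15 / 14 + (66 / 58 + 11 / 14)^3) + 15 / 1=1551934441 / 66923416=23.19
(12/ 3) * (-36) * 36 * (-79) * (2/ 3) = 273024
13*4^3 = 832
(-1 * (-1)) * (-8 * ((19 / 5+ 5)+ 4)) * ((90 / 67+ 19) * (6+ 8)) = -9769984 / 335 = -29164.13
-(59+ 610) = -669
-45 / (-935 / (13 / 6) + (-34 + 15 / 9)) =1755 / 18091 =0.10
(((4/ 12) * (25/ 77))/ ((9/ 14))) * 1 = 50/ 297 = 0.17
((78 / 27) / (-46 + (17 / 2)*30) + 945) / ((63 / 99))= 1777571 / 1197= 1485.02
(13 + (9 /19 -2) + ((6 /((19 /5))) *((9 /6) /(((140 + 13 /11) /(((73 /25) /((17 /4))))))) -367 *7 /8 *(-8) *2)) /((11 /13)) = 167900175404 /27589045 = 6085.76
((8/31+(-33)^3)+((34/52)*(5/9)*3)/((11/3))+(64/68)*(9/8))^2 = 29335799105647965225/22717121284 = 1291351960.44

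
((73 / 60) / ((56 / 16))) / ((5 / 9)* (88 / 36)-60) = -1971 / 332500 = -0.01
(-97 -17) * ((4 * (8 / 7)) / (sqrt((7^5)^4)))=-3648 / 1977326743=-0.00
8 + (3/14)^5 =4302835/537824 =8.00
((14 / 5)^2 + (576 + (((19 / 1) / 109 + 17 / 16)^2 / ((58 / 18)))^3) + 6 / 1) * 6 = 30363171495306008786841711867 / 8577937750790221122764800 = 3539.68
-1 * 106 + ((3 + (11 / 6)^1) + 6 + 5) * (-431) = -41581 / 6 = -6930.17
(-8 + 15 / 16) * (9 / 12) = -339 / 64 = -5.30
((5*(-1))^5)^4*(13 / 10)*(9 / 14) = 2231597900390625 / 28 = 79699925013950.89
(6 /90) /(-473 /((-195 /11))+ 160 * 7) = 13 /223603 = 0.00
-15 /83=-0.18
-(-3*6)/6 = 3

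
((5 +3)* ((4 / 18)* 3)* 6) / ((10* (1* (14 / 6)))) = 48 / 35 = 1.37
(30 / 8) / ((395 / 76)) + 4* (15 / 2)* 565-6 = 1338633 / 79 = 16944.72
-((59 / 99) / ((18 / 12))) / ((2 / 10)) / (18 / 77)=-8.50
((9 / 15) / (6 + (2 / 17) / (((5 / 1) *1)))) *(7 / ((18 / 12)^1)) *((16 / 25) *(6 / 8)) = 357 / 1600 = 0.22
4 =4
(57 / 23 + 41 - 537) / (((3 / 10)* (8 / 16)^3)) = -908080 / 69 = -13160.58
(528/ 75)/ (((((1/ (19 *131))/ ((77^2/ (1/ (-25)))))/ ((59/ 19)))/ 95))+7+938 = -766198028575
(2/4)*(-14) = -7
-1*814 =-814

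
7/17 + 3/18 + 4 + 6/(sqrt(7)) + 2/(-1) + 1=6*sqrt(7)/7 + 365/102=5.85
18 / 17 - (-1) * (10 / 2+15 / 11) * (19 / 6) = 11899 / 561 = 21.21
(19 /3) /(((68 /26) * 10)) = 0.24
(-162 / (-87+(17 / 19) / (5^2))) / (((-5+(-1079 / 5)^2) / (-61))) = -58674375 / 24043651864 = -0.00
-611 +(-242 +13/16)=-13635/16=-852.19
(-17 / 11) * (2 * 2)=-68 / 11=-6.18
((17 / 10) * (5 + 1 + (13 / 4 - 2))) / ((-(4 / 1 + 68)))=-0.17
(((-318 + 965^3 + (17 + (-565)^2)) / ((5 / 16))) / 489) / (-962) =-7191608392 / 1176045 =-6115.08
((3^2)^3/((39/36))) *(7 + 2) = 78732/13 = 6056.31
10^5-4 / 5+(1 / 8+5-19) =3999413 / 40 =99985.32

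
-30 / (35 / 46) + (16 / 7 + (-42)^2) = 12088 / 7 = 1726.86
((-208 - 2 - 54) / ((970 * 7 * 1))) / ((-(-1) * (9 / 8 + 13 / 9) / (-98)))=133056 / 89725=1.48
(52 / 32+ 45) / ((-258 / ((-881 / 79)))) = 2.02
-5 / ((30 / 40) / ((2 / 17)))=-40 / 51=-0.78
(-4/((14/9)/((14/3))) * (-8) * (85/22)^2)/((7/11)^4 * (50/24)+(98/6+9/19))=4783759200/57244787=83.57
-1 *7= -7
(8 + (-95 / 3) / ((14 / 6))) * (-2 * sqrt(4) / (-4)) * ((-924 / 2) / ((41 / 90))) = 231660 / 41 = 5650.24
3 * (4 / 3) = 4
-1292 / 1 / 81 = -1292 / 81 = -15.95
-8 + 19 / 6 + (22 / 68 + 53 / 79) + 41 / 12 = -6805 / 16116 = -0.42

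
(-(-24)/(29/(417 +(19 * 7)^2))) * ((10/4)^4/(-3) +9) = -1747229/29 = -60249.28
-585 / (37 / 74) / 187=-6.26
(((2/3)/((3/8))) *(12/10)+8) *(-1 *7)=-1064/15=-70.93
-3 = -3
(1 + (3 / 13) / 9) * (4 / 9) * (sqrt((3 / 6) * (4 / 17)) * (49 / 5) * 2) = 3136 * sqrt(34) / 5967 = 3.06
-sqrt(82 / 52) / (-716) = sqrt(1066) / 18616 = 0.00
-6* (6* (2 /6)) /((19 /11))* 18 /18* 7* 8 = -7392 /19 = -389.05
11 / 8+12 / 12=19 / 8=2.38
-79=-79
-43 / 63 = -0.68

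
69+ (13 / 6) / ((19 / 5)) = 7931 / 114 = 69.57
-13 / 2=-6.50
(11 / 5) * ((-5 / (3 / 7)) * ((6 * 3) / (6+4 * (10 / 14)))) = -1617 / 31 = -52.16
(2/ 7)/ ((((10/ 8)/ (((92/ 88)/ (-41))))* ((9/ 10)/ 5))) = -920/ 28413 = -0.03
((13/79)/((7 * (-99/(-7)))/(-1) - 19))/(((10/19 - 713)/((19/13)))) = 361/126191914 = 0.00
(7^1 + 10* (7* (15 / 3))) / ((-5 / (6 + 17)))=-8211 / 5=-1642.20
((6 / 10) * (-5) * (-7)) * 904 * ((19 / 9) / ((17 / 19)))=2284408 / 51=44792.31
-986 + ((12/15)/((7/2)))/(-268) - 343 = -3116507/2345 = -1329.00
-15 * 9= -135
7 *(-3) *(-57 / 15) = 399 / 5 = 79.80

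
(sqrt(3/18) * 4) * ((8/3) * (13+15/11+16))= 5344 * sqrt(6)/99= 132.22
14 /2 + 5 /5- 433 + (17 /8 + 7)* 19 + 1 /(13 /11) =-26081 /104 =-250.78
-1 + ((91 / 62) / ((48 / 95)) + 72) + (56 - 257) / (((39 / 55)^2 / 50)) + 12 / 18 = -10015174675 / 502944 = -19913.10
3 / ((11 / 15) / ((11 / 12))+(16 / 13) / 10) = 13 / 4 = 3.25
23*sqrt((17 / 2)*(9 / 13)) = 55.79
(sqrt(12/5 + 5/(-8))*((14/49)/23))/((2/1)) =sqrt(710)/3220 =0.01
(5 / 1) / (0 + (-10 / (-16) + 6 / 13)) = 520 / 113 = 4.60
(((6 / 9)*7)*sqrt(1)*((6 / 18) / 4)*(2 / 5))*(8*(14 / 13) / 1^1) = 784 / 585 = 1.34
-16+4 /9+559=4891 /9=543.44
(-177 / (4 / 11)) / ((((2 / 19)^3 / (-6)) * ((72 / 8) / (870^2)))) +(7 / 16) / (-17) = 57278670144293 / 272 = 210583346118.72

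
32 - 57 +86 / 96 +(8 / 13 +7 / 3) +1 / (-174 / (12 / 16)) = -382907 / 18096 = -21.16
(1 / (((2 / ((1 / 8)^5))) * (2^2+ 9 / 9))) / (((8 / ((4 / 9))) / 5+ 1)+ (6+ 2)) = 1 / 4128768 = 0.00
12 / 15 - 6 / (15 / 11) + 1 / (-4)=-77 / 20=-3.85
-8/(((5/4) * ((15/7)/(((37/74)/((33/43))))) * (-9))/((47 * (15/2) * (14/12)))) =396116/4455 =88.91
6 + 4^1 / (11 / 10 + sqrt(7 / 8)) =1282 / 67 - 200* sqrt(14) / 67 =7.97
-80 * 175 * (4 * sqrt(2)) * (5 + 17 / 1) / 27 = -1232000 * sqrt(2) / 27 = -64530.04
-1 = -1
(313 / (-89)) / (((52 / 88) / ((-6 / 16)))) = 10329 / 4628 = 2.23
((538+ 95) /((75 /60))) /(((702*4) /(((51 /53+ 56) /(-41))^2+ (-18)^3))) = -5808656044637 /5524656930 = -1051.41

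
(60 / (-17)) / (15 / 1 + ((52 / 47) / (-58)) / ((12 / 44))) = -245340 / 1037833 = -0.24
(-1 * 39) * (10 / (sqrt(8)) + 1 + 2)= -195 * sqrt(2) / 2- 117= -254.89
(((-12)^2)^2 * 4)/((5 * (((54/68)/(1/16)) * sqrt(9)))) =2176/5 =435.20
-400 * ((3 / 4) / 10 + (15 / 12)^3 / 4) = -225.31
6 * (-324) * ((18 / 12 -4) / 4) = 1215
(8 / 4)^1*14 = 28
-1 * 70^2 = -4900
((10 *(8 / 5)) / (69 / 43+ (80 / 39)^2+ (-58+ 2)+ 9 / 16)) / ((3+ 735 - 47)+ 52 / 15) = -251147520 / 540955612109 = -0.00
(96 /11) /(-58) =-0.15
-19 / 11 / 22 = -19 / 242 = -0.08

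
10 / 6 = 5 / 3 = 1.67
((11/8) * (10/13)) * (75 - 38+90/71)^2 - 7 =31090767/20164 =1541.89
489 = 489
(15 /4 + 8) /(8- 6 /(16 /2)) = 47 /29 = 1.62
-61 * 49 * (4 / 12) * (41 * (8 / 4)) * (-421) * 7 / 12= 361151903 / 18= 20063994.61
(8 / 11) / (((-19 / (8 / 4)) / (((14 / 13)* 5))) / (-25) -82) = -28000 / 3154283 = -0.01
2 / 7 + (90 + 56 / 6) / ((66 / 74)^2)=2862268 / 22869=125.16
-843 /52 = -16.21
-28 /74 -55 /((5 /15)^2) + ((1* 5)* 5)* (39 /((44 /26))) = 65737 /814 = 80.76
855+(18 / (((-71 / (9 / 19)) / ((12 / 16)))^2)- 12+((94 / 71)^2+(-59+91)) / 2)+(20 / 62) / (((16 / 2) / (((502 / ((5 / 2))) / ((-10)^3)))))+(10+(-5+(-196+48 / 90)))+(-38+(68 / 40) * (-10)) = 12997791101759 / 21155186625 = 614.40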